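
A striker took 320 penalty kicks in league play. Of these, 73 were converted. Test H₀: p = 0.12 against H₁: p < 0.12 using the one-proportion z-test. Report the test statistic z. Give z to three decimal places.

z = 5.952

p̂ = 73/320 = 0.22812.
Under H₀, SE = √(p₀(1−p₀)/n) = √(0.12·0.88/320) = √0.000330000 = 0.018166.
z = (p̂ − p₀)/SE = (0.22812 − 0.12)/0.018166 = 5.952.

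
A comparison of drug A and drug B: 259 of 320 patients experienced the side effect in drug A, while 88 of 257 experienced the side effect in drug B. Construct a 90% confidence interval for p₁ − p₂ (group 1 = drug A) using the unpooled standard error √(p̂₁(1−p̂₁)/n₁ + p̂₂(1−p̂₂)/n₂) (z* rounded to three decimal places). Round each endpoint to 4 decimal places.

(0.4063, 0.5276)

p̂₁ = 259/320 = 0.80937, p̂₂ = 88/257 = 0.34241; p̂₁ − p̂₂ = 0.46696.
SE = √(0.000482147 + 0.000876133) = √0.001358280 = 0.036855.
For 90% confidence, z* = 1.645. Margin = 1.645·0.036855 = 0.06063.
So the interval runs from 0.4063 to 0.5276.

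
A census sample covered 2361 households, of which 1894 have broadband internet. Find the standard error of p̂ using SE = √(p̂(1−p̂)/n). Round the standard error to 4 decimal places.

The sample proportion is 1894/2361 = 0.80220.
p̂(1−p̂) = 0.158675.
SE = √(0.158675/2361) = 0.0082.

SE = 0.0082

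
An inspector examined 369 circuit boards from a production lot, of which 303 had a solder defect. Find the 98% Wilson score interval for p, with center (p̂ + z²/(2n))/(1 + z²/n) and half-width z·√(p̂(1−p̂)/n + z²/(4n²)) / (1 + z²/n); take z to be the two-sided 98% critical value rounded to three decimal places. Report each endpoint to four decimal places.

(0.7702, 0.8628)

Here p̂ = 303/369 = 0.82114 and z = 2.326 (z² = 5.410276).
Denominator 1 + z²/n = 1 + 5.410276/369 = 1.014662.
Adjusted center: (0.82114 + z²/(2n))/1.014662 = 0.81650.
Radicand: p̂(1−p̂)/n + z²/(4n²) = 0.000398022 + 0.000009934 = 0.000407956.
Half-width = 2.326·√0.000407956/1.014662 = 0.04630.
So the interval runs from 0.7702 to 0.8628.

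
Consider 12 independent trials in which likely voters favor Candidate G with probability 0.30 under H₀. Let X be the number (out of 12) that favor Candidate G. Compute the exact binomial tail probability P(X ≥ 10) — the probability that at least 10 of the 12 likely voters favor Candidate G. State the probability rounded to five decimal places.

X is binomial with n = 12 and p = 0.30.
P(X ≥ 10) = C(12,10)·0.30^10·0.70^2 + C(12,11)·0.30^11·0.70^1 + C(12,12)·0.30^12·0.70^0.
= 0.000191 + 0.000015 + 0.000001 = 0.00021.

P = 0.00021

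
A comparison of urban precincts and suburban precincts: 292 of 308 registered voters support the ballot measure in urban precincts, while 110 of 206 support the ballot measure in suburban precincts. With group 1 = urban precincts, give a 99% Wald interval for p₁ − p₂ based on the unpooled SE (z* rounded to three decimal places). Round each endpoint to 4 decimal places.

(0.3188, 0.5093)

p̂₁ = 292/308 = 0.94805, p̂₂ = 110/206 = 0.53398; p̂₁ − p̂₂ = 0.41407.
SE = √(0.000159901 + 0.001207987) = √0.001367888 = 0.036985.
The 99% critical value is z* = 2.576. Margin = 2.576·0.036985 = 0.09527.
CI: 0.41407 ± 0.09527 = (0.3188, 0.5093).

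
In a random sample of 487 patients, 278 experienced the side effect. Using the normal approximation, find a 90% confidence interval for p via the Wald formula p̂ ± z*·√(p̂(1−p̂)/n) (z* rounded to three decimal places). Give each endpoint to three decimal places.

Sample proportion p̂ = 278/487 = 0.57084.
Standard error of p̂: √(0.244981/487) = √0.000503042 = 0.022429.
For 90% confidence, z* = 1.645.
Margin of error: 1.645 × 0.022429 = 0.03690.
So the interval runs from 0.534 to 0.608.

(0.534, 0.608)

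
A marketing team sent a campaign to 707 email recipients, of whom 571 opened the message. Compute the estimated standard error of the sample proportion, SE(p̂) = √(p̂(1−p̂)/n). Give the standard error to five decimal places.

SE = 0.01482

Sample proportion p̂ = 571/707 = 0.80764.
p̂(1−p̂) = 0.80764·0.19236 = 0.155358.
SE = √(0.155358/707) = √0.000219743 = 0.01482.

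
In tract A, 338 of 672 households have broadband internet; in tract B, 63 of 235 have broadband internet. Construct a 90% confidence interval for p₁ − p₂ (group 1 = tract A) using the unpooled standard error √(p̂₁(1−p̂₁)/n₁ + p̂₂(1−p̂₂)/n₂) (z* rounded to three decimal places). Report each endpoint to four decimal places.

(0.1777, 0.2920)

p̂₁ = 0.50298, p̂₂ = 0.26809, so the observed difference is 0.23489.
SE = √(0.000372011 + 0.000834959) = √0.001206970 = 0.034741.
The 90% critical value is z* = 1.645. Margin = 1.645·0.034741 = 0.05715.
So the interval runs from 0.1777 to 0.2920.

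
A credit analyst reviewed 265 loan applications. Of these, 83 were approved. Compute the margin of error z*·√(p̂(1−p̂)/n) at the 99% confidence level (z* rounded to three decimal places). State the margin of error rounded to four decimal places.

p̂ = 83/265 = 0.31321.
Standard error of p̂: √(0.215109/265) = √0.000811730 = 0.028491.
The 99% critical value is z* = 2.576.
So ME = 0.0734.

ME = 0.0734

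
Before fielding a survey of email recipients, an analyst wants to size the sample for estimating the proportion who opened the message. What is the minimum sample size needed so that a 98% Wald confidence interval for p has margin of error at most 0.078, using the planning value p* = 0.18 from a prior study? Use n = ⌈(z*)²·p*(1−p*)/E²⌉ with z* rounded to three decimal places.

n = 132

z* = 2.326 at the 98% level.
p*(1−p*) = 0.1476.
(z*)²·p*(1−p*)/E² = 5.410276·0.1476/0.006084 = 131.255.
⌈131.255⌉ = 132.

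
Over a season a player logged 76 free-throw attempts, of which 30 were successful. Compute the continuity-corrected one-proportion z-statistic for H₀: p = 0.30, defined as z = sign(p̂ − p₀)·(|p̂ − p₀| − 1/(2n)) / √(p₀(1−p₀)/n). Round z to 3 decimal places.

The sample proportion is 30/76 = 0.39474. p̂ − p₀ = 0.094737.
Continuity correction 1/(2n) = 1/152 = 0.006579.
Corrected numerator: |0.094737| − 0.006579 = 0.088158.
SE₀ = √(0.30·0.70/76) = 0.052566.
z = +0.088158/0.052566 = 1.677.

z = 1.677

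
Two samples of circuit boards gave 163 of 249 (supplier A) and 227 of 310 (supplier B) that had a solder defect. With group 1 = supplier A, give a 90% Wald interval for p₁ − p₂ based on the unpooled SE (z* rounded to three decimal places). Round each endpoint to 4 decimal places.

p̂₁ = 0.65462, p̂₂ = 0.73226, so the observed difference is -0.07764.
Unpooled SE = √(p̂₁(1−p̂₁)/n₁ + p̂₂(1−p̂₂)/n₂) = √(0.000908005 + 0.000632439) = 0.039248.
For 90% confidence, z* = 1.645. Margin of error = 0.06456.
Interval: -0.07764 ± 0.06456 → (-0.1422, -0.0131).

(-0.1422, -0.0131)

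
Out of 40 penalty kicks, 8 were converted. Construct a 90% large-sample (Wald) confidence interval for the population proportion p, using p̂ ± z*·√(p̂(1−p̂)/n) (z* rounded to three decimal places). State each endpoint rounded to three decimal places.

(0.096, 0.304)

The sample proportion is 8/40 = 0.20000.
SE = √(p̂(1−p̂)/n) = √(0.160000/40) = 0.063246.
For 90% confidence, z* = 1.645.
Margin = 1.645·0.063246 = 0.10404.
So the interval runs from 0.096 to 0.304.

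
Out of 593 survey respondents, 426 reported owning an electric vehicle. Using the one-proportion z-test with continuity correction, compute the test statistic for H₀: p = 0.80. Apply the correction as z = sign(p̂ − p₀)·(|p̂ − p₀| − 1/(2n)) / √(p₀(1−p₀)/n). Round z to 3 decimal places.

Sample proportion p̂ = 426/593 = 0.71838. p̂ − p₀ = -0.081619.
Continuity correction 1/(2n) = 1/1186 = 0.000843.
Corrected numerator: |-0.081619| − 0.000843 = 0.080776.
SE₀ = √(0.80·0.20/593) = 0.016426.
z = (−)0.080776/0.016426 = -4.918.

z = -4.918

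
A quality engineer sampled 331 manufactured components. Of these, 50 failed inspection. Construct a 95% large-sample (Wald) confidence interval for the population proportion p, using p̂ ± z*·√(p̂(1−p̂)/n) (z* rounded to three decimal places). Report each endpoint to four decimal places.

p̂ = 50/331 = 0.15106.
SE = √(p̂(1−p̂)/n) = √(0.128239/331) = 0.019683.
For 95% confidence, z* = 1.960.
Margin of error: 1.960 × 0.019683 = 0.03858.
CI: 0.15106 ± 0.03858 = (0.1125, 0.1896).

(0.1125, 0.1896)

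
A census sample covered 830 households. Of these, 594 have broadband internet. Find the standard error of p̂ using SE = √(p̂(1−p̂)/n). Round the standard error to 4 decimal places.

SE = 0.0157

With x = 594 successes in n = 830, p̂ = 0.71566.
p̂(1−p̂) = 0.71566·0.28434 = 0.203491.
SE = √(0.203491/830) = 0.0157.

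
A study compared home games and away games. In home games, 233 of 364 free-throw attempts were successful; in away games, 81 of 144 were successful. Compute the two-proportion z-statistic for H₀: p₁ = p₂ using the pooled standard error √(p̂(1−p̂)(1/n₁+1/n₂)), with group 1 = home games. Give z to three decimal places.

z = 1.623

p̂₁ = 233/364 = 0.64011, p̂₂ = 81/144 = 0.56250.
Pooled p̂ = (233+81)/(364+144) = 314/508 = 0.61811.
Pooled SE = √[0.2360500·0.00969170] ≈ 0.047830.
z = (p̂₁ − p̂₂)/SE = (0.64011 − 0.56250)/0.047830 = 0.07761/0.047830 = 1.623.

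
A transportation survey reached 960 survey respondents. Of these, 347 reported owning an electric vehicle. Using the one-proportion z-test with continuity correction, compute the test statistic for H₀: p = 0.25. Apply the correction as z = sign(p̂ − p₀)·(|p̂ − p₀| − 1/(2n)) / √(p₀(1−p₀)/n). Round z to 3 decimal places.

z = 7.938

Sample proportion p̂ = 347/960 = 0.36146. p̂ − p₀ = 0.111458.
Continuity correction 1/(2n) = 1/1920 = 0.000521.
Corrected numerator: |0.111458| − 0.000521 = 0.110937.
Null standard error: √(0.25·0.75/960) = √0.000195313 = 0.013975.
z = +0.110937/0.013975 = 7.938.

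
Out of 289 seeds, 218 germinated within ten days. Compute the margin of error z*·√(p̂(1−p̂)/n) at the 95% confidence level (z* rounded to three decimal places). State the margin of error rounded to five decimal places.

ME = 0.04963

The sample proportion is 218/289 = 0.75433.
SE = √(p̂(1−p̂)/n) = √(0.185319/289) = 0.025323.
For 95% confidence, z* = 1.960.
So ME = 0.04963.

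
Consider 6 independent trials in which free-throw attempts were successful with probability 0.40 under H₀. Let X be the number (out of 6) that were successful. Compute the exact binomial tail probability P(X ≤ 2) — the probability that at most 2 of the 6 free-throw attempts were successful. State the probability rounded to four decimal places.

P = 0.5443

X is binomial with n = 6 and p = 0.40.
P(X ≤ 2) = C(6,0)·0.40^0·0.60^6 + C(6,1)·0.40^1·0.60^5 + C(6,2)·0.40^2·0.60^4.
= 0.046656 + 0.186624 + 0.311040 = 0.5443.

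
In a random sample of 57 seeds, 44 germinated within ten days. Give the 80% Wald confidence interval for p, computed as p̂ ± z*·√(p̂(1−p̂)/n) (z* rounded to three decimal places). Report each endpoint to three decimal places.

(0.701, 0.843)

p̂ = 44/57 = 0.77193.
SE(p̂) = √(0.77193·0.22807/57) = 0.055576.
For 80% confidence, z* = 1.282.
Margin = 1.282·0.055576 = 0.07125.
So the interval runs from 0.701 to 0.843.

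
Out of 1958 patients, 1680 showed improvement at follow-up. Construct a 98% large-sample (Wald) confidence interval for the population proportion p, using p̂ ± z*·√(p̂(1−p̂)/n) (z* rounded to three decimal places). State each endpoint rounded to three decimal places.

p̂ = 1680/1958 = 0.85802.
Standard error of p̂: √(0.121823/1958) = √0.000062218 = 0.007888.
z* = 2.326 at the 98% level.
Margin = 2.326·0.007888 = 0.01835.
CI: 0.85802 ± 0.01835 = (0.840, 0.876).

(0.840, 0.876)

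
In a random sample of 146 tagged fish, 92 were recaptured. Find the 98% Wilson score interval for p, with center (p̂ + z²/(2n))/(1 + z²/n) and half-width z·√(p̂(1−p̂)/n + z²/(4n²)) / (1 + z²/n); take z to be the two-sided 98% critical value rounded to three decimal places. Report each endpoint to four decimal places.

p̂ = 92/146 = 0.63014; z = 2.326, so z² = 5.410276.
Denominator 1 + z²/n = 1 + 5.410276/146 = 1.037057.
Center = (0.63014 + 0.018528)/1.037057 = 0.62549.
Radicand: p̂(1−p̂)/n + z²/(4n²) = 0.001596331 + 0.000063453 = 0.001659784.
Half-width = 2.326·√0.001659784/1.037057 = 0.09138.
So the interval runs from 0.5341 to 0.7169.

(0.5341, 0.7169)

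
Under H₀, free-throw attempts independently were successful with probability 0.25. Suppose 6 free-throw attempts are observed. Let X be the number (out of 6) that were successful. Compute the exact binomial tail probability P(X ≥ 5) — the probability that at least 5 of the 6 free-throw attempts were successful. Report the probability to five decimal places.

X is binomial with n = 6 and p = 0.25.
P(X ≥ 5) = C(6,5)·0.25^5·0.75^1 + C(6,6)·0.25^6·0.75^0.
= 0.004395 + 0.000244 = 0.00464.

P = 0.00464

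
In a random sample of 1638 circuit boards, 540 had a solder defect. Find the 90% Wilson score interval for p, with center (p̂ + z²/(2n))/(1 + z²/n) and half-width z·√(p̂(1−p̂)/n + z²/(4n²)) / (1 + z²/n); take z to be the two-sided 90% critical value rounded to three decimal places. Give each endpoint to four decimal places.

p̂ = 540/1638 = 0.32967; z = 1.645, so z² = 2.706025.
1 + z²/n = 1.001652.
Adjusted center: (0.32967 + z²/(2n))/1.001652 = 0.32995.
Radicand: p̂(1−p̂)/n + z²/(4n²) = 0.000134913 + 0.000000252 = 0.000135165.
Half-width = 1.645·√0.000135165/1.001652 = 0.01909.
So the interval runs from 0.3109 to 0.3490.

(0.3109, 0.3490)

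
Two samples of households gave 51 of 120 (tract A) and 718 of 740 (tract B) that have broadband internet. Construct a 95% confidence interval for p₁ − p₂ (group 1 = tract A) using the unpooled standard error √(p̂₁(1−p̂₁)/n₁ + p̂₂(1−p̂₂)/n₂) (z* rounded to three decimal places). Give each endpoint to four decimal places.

(-0.6346, -0.4560)

p̂₁ = 0.42500, p̂₂ = 0.97027, so the observed difference is -0.54527.
SE = √(0.002036458 + 0.000038981) = √0.002075439 = 0.045557.
z* = 1.960 at the 95% level. Margin = 1.960·0.045557 = 0.08929.
CI: -0.54527 ± 0.08929 = (-0.6346, -0.4560).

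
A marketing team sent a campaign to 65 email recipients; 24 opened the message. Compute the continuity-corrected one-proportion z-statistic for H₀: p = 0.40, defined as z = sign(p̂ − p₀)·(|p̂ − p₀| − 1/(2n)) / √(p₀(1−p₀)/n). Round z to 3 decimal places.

Sample proportion p̂ = 24/65 = 0.36923. p̂ − p₀ = -0.030769.
Continuity correction 1/(2n) = 1/130 = 0.007692.
Corrected numerator: |-0.030769| − 0.007692 = 0.023077.
Under H₀, SE = √(p₀(1−p₀)/n) = √(0.40·0.60/65) = √0.003692308 = 0.060764.
z = (−)0.023077/0.060764 = -0.380.

z = -0.380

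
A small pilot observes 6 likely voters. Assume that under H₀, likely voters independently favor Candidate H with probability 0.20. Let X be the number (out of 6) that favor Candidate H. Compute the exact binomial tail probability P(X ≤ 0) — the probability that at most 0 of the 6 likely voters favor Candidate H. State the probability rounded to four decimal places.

P = 0.2621

X ~ Binomial(n=6, p=0.20).
P(X ≤ 0) = C(6,0)·0.20^0·0.80^6.
= 0.262144 = 0.2621.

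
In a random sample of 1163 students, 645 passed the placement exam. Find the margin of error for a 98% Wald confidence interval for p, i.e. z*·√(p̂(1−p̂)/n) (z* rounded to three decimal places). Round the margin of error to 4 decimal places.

p̂ = 645/1163 = 0.55460.
SE(p̂) = √(0.55460·0.44540/1163) = 0.014574.
For 98% confidence, z* = 2.326.
Margin of error = z*·SE = 2.326 × 0.014574 = 0.0339.

ME = 0.0339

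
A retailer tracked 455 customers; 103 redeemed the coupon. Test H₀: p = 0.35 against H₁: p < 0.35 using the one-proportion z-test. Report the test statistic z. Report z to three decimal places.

The sample proportion is 103/455 = 0.22637.
SE₀ = √(0.35·0.65/455) = 0.022361.
z = (0.22637 − 0.35)/0.022361 = -0.12363/0.022361 = -5.529.

z = -5.529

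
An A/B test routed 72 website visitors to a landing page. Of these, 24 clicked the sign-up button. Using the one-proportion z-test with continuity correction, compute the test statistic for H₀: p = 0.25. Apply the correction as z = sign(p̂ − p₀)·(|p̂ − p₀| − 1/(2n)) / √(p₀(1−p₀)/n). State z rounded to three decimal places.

z = 1.497

p̂ = 24/72 = 0.33333. p̂ − p₀ = 0.083333.
Continuity correction 1/(2n) = 1/144 = 0.006944.
Corrected numerator: |0.083333| − 0.006944 = 0.076389.
Null standard error: √(0.25·0.75/72) = √0.002604167 = 0.051031.
z = (+)0.076389/0.051031 = 1.497.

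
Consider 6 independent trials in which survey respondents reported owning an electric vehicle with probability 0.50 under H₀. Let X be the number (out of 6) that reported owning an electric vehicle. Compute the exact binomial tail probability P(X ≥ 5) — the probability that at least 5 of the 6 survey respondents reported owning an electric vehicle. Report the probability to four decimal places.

X ~ Binomial(n=6, p=0.50).
P(X ≥ 5) = C(6,5)·0.50^5·0.50^1 + C(6,6)·0.50^6·0.50^0.
= 0.093750 + 0.015625 = 0.1094.

P = 0.1094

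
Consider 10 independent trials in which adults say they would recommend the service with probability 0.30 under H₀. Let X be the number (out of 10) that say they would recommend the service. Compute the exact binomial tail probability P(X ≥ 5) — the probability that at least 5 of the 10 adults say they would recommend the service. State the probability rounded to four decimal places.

P = 0.1503

X is binomial with n = 10 and p = 0.30.
P(X ≥ 5) = Σ_{j=5}^{10} C(10,j)·0.30^j·0.70^{10−j}.
= 0.102919 + 0.036757 + 0.009002 + 0.001447 + 0.000138 + 0.000006 = 0.1503.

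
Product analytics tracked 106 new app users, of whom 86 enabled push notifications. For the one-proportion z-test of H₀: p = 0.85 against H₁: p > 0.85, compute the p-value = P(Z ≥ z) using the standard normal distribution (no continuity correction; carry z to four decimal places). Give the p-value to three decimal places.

p-value = 0.868

Sample proportion p̂ = 86/106 = 0.81132.
SE₀ = √(0.85·0.15/106) = 0.034682.
Test statistic (full precision, shown to 4 dp): z = (86/106 − 0.85)/SE₀ ≈ -1.1153.
From the standard normal, P(Z ≥ z) = 0.868.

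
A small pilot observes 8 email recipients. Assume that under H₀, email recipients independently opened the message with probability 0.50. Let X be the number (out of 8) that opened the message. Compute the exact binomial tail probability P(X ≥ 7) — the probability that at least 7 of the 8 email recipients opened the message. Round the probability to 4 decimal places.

X is binomial with n = 8 and p = 0.50.
P(X ≥ 7) = C(8,7)·0.50^7·0.50^1 + C(8,8)·0.50^8·0.50^0.
= 0.031250 + 0.003906 = 0.0352.

P = 0.0352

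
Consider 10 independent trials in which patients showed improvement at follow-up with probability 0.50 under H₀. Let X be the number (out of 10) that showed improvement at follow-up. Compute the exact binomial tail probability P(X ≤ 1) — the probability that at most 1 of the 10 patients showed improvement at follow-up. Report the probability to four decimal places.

P = 0.0107

X is binomial with n = 10 and p = 0.50.
P(X ≤ 1) = C(10,0)·0.50^0·0.50^10 + C(10,1)·0.50^1·0.50^9.
= 0.000977 + 0.009766 = 0.0107.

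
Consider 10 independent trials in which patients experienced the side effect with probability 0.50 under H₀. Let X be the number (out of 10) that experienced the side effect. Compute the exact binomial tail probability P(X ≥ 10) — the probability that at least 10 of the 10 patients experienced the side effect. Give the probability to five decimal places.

P = 0.00098

X is binomial with n = 10 and p = 0.50.
P(X ≥ 10) = C(10,10)·0.50^10·0.50^0.
= 0.000977 = 0.00098.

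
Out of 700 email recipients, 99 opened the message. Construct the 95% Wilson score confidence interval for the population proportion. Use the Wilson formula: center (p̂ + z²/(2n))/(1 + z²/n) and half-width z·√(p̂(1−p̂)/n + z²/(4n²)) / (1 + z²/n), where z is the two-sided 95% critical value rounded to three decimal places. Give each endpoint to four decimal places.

Here p̂ = 99/700 = 0.14143 and z = 1.960 (z² = 3.841600).
Denominator 1 + z²/n = 1 + 3.841600/700 = 1.005488.
Adjusted center: (0.14143 + z²/(2n))/1.005488 = 0.14339.
Radicand: p̂(1−p̂)/n + z²/(4n²) = 0.000173466 + 0.000001960 = 0.000175426.
Half-width = z·√(radicand)/denom = 1.960·0.013245/1.005488 = 0.02582.
Interval: 0.14339 ± 0.02582 → (0.1176, 0.1692).

(0.1176, 0.1692)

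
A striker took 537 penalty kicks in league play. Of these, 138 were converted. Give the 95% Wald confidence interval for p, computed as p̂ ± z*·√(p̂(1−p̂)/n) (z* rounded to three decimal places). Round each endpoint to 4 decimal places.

p̂ = 138/537 = 0.25698.
SE(p̂) = √(0.25698·0.74302/537) = 0.018857.
z* = 1.960 at the 95% level.
Margin of error: 1.960 × 0.018857 = 0.03696.
So the interval runs from 0.2200 to 0.2939.

(0.2200, 0.2939)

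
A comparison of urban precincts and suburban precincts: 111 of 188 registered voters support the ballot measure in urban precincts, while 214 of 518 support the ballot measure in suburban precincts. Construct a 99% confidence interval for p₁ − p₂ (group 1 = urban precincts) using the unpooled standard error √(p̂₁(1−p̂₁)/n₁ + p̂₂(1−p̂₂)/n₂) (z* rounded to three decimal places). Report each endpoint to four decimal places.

p̂₁ = 111/188 = 0.59043, p̂₂ = 214/518 = 0.41313; p̂₁ − p̂₂ = 0.17730.
Unpooled SE = √(p̂₁(1−p̂₁)/n₁ + p̂₂(1−p̂₂)/n₂) = √(0.001286294 + 0.000468056) = 0.041885.
z* = 2.576 at the 99% level. Margin = 2.576·0.041885 = 0.10790.
CI: 0.17730 ± 0.10790 = (0.0694, 0.2852).

(0.0694, 0.2852)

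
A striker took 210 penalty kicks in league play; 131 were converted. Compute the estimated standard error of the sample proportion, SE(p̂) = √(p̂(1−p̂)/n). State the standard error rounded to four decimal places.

SE = 0.0334

p̂ = 131/210 = 0.62381.
p̂(1−p̂) = 0.234671.
Dividing by n and taking the root: √0.001117481 = 0.0334.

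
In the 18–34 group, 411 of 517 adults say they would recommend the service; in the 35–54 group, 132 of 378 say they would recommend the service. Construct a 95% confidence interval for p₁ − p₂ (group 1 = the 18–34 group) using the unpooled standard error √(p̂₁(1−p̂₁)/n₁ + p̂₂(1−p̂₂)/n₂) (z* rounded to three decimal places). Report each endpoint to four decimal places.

(0.3864, 0.5051)

p̂₁ = 0.79497, p̂₂ = 0.34921, so the observed difference is 0.44576.
Unpooled SE = √(p̂₁(1−p̂₁)/n₁ + p̂₂(1−p̂₂)/n₂) = √(0.000315265 + 0.000601220) = 0.030274.
The 95% critical value is z* = 1.960. Margin of error = 0.05934.
Interval: 0.44576 ± 0.05934 → (0.3864, 0.5051).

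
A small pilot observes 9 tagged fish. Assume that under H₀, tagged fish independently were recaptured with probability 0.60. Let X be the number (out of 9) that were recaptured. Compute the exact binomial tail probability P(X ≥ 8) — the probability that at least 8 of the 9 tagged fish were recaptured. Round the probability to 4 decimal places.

X ~ Binomial(n=9, p=0.60).
P(X ≥ 8) = C(9,8)·0.60^8·0.40^1 + C(9,9)·0.60^9·0.40^0.
= 0.060466 + 0.010078 = 0.0705.

P = 0.0705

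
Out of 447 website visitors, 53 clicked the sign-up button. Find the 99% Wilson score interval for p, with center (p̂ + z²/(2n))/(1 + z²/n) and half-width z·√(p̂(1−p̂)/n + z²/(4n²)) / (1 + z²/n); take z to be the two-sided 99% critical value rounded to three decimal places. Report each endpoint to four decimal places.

Here p̂ = 53/447 = 0.11857 and z = 2.576 (z² = 6.635776).
Denominator 1 + z²/n = 1 + 6.635776/447 = 1.014845.
Adjusted center: (0.11857 + z²/(2n))/1.014845 = 0.12415.
Radicand: p̂(1−p̂)/n + z²/(4n²) = 0.000233803 + 0.000008303 = 0.000242106.
Half-width = z·√(radicand)/denom = 2.576·0.015560/1.014845 = 0.03950.
CI: 0.12415 ± 0.03950 = (0.0847, 0.1636).

(0.0847, 0.1636)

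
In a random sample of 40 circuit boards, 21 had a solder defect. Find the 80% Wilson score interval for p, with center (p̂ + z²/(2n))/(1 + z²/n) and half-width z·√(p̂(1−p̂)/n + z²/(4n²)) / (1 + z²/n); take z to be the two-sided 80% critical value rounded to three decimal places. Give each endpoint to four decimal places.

(0.4248, 0.6232)

p̂ = 21/40 = 0.52500; z = 1.282, so z² = 1.643524.
Denominator 1 + z²/n = 1 + 1.643524/40 = 1.041088.
Center = (0.52500 + 0.020544)/1.041088 = 0.52401.
Radicand: p̂(1−p̂)/n + z²/(4n²) = 0.006234375 + 0.000256801 = 0.006491176.
Half-width = 1.282·√0.006491176/1.041088 = 0.09921.
CI: 0.52401 ± 0.09921 = (0.4248, 0.6232).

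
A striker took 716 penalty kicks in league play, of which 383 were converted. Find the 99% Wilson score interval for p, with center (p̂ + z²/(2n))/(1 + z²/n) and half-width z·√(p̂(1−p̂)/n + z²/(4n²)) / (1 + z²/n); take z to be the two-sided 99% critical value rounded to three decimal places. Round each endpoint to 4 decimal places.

(0.4868, 0.5824)

p̂ = 383/716 = 0.53492; z = 2.576, so z² = 6.635776.
Denominator 1 + z²/n = 1 + 6.635776/716 = 1.009268.
Adjusted center: (0.53492 + z²/(2n))/1.009268 = 0.53460.
Radicand: p̂(1−p̂)/n + z²/(4n²) = 0.000347459 + 0.000003236 = 0.000350695.
Half-width = 2.576·√0.000350695/1.009268 = 0.04780.
So the interval runs from 0.4868 to 0.5824.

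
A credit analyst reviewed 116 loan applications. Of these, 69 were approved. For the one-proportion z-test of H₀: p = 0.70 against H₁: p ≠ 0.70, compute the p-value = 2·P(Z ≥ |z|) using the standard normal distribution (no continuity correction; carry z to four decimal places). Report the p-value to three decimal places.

Sample proportion p̂ = 69/116 = 0.59483.
SE₀ = √(0.70·0.30/116) = 0.042548.
Test statistic (full precision, shown to 4 dp): z = (69/116 − 0.70)/SE₀ ≈ -2.4718.
p-value = 2·P(Z ≥ |z|) with z = -2.4718 → 0.013.

p-value = 0.013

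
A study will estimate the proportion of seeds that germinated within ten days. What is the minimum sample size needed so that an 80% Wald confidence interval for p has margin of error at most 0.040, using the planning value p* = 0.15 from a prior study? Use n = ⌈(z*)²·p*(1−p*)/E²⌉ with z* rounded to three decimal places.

n = 131

z* = 1.282 at the 80% level.
p*(1−p*) = 0.15·0.85 = 0.1275.
Required n before rounding: 1.643524 × 0.1275 / 0.040² = 130.968.
Rounding up, n = 131.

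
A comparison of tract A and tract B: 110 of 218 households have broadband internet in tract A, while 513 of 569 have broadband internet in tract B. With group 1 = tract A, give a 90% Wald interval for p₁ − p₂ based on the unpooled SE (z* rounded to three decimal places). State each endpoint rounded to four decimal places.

p̂₁ = 110/218 = 0.50459, p̂₂ = 513/569 = 0.90158; p̂₁ − p̂₂ = -0.39699.
Unpooled SE = √(p̂₁(1−p̂₁)/n₁ + p̂₂(1−p̂₂)/n₂) = √(0.001146692 + 0.000155944) = 0.036092.
The 90% critical value is z* = 1.645. Margin of error = 0.05937.
So the interval runs from -0.4564 to -0.3376.

(-0.4564, -0.3376)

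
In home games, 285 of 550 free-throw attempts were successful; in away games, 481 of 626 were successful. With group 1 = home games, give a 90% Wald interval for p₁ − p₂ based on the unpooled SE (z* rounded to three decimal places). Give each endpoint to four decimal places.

p̂₁ = 285/550 = 0.51818, p̂₂ = 481/626 = 0.76837; p̂₁ − p̂₂ = -0.25019.
SE = √(0.000453944 + 0.000284309) = √0.000738253 = 0.027171.
For 90% confidence, z* = 1.645. Margin = 1.645·0.027171 = 0.04470.
CI: -0.25019 ± 0.04470 = (-0.2949, -0.2055).

(-0.2949, -0.2055)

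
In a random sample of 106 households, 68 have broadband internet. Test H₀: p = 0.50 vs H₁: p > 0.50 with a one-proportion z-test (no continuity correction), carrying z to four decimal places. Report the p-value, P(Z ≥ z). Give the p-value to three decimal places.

With x = 68 successes in n = 106, p̂ = 0.64151.
SE₀ = √(0.50·0.50/106) = 0.048564.
z = (p̂ − p₀)/SE = (68/106 − 0.50)/0.048564 ≈ 2.9139.
p-value = P(Z ≥ z) with z = 2.9139 → 0.002.

p-value = 0.002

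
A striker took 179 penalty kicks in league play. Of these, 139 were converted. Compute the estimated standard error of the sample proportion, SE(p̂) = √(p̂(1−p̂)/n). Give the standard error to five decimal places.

p̂ = 139/179 = 0.77654.
p̂(1−p̂) = 0.77654·0.22346 = 0.173526.
SE = √(0.173526/179) = √0.000969419 = 0.03114.

SE = 0.03114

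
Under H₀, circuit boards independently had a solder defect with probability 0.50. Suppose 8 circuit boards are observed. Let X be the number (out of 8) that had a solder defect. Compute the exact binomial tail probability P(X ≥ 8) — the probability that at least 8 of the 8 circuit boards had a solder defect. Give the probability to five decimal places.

P = 0.00391

X ~ Binomial(n=8, p=0.50).
P(X ≥ 8) = C(8,8)·0.50^8·0.50^0.
= 0.003906 = 0.00391.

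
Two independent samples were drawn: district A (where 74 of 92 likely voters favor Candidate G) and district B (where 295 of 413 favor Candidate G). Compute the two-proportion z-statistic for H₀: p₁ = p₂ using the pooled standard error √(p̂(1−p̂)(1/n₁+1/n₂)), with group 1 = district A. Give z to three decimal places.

z = 1.761

p̂₁ = 74/92 = 0.80435, p̂₂ = 295/413 = 0.71429.
Pooled p̂ = (74+295)/(92+413) = 369/505 = 0.73069.
SE = √[p̂(1−p̂)(1/n₁+1/n₂)] = √[0.73069·0.26931·(1/92+1/413)] ≈ 0.051141.
z = (p̂₁ − p̂₂)/SE = (0.80435 − 0.71429)/0.051141 = 0.09006/0.051141 = 1.761.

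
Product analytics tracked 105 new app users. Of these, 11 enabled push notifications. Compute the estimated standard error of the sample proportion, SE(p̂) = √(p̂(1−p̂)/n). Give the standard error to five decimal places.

The sample proportion is 11/105 = 0.10476.
p̂(1−p̂) = 0.093785.
SE = √(0.093785/105) = √0.000893190 = 0.02989.

SE = 0.02989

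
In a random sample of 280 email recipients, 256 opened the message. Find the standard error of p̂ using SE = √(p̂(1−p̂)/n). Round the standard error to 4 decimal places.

With x = 256 successes in n = 280, p̂ = 0.91429.
p̂(1−p̂) = 0.91429·0.08571 = 0.078364.
Dividing by n and taking the root: √0.000279871 = 0.0167.

SE = 0.0167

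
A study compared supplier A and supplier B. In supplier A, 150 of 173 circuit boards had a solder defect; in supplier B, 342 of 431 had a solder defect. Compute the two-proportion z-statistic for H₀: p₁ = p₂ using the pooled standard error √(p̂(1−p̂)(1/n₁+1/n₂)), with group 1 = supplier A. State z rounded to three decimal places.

z = 2.103

Sample proportions: p̂₁ = 150/173 = 0.86705 and p̂₂ = 342/431 = 0.79350.
Pooling: p̂ = 492/604 = 0.81457.
Pooled SE = √[0.1510460·0.00810053] ≈ 0.034979.
z = (p̂₁ − p̂₂)/SE = (0.86705 − 0.79350)/0.034979 = 0.07355/0.034979 = 2.103.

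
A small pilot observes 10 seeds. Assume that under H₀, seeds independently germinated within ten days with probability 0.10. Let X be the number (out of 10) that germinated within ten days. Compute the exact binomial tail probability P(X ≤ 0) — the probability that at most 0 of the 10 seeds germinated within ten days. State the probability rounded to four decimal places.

X is binomial with n = 10 and p = 0.10.
P(X ≤ 0) = C(10,0)·0.10^0·0.90^10.
= 0.348678 = 0.3487.

P = 0.3487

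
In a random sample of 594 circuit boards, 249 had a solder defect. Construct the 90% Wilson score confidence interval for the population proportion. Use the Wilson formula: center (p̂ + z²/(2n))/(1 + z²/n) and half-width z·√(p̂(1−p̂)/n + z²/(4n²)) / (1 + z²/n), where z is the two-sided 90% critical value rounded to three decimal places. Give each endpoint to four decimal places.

(0.3863, 0.4528)

p̂ = 249/594 = 0.41919; z = 1.645, so z² = 2.706025.
1 + z²/n = 1.004556.
Center = (0.41919 + 0.002278)/1.004556 = 0.41956.
Radicand: p̂(1−p̂)/n + z²/(4n²) = 0.000409882 + 0.000001917 = 0.000411799.
Half-width = z·√(radicand)/denom = 1.645·0.020293/1.004556 = 0.03323.
So the interval runs from 0.3863 to 0.4528.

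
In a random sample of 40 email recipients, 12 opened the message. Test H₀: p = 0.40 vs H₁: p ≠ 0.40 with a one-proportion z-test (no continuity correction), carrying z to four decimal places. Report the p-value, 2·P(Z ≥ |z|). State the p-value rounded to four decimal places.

The sample proportion is 12/40 = 0.30000.
SE₀ = √(0.40·0.60/40) = 0.077460.
z = (p̂ − p₀)/SE = (12/40 − 0.40)/0.077460 ≈ -1.2910.
p-value = 2·P(Z ≥ |z|) with z = -1.2910 → 0.1967.

p-value = 0.1967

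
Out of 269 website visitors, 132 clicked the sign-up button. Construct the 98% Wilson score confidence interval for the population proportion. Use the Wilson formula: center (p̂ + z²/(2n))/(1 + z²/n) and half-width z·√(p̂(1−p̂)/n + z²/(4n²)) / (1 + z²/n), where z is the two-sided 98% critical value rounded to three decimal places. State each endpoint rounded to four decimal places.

p̂ = 132/269 = 0.49071; z = 2.326, so z² = 5.410276.
1 + z²/n = 1.020113.
Adjusted center: (0.49071 + z²/(2n))/1.020113 = 0.49089.
Radicand: p̂(1−p̂)/n + z²/(4n²) = 0.000929047 + 0.000018692 = 0.000947739.
Half-width = 2.326·√0.000947739/1.020113 = 0.07019.
Interval: 0.49089 ± 0.07019 → (0.4207, 0.5611).

(0.4207, 0.5611)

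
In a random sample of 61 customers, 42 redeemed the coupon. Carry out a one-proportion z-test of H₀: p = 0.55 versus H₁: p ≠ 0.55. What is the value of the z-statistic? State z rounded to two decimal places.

p̂ = 42/61 = 0.68852.
Under H₀, SE = √(p₀(1−p₀)/n) = √(0.55·0.45/61) = √0.004057377 = 0.063698.
Test statistic: z = 0.13852/0.063698 = 2.17.

z = 2.17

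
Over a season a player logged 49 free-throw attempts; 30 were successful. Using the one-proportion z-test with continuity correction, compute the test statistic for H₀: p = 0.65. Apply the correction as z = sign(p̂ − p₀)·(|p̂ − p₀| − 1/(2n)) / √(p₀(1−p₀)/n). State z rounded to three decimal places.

With x = 30 successes in n = 49, p̂ = 0.61224. p̂ − p₀ = -0.037755.
Continuity correction 1/(2n) = 1/98 = 0.010204.
Corrected numerator: |-0.037755| − 0.010204 = 0.027551.
Under H₀, SE = √(p₀(1−p₀)/n) = √(0.65·0.35/49) = √0.004642857 = 0.068139.
z = (−)0.027551/0.068139 = -0.404.

z = -0.404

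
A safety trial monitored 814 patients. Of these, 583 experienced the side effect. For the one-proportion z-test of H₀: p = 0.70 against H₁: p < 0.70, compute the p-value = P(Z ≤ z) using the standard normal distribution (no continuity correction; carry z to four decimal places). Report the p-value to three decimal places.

Sample proportion p̂ = 583/814 = 0.71622.
SE₀ = √(0.70·0.30/814) = 0.016062.
Test statistic (full precision, shown to 4 dp): z = (583/814 − 0.70)/SE₀ ≈ 1.0096.
From the standard normal, P(Z ≤ z) = 0.844.

p-value = 0.844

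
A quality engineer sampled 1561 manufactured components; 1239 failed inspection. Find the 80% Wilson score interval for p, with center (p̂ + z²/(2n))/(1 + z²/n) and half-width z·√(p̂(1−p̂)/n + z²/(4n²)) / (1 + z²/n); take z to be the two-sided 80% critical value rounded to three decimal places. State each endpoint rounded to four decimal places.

(0.7803, 0.8065)

Here p̂ = 1239/1561 = 0.79372 and z = 1.282 (z² = 1.643524).
Denominator 1 + z²/n = 1 + 1.643524/1561 = 1.001053.
Adjusted center: (0.79372 + z²/(2n))/1.001053 = 0.79341.
Radicand: p̂(1−p̂)/n + z²/(4n²) = 0.000104886 + 0.000000169 = 0.000105055.
Half-width = 1.282·√0.000105055/1.001053 = 0.01313.
CI: 0.79341 ± 0.01313 = (0.7803, 0.8065).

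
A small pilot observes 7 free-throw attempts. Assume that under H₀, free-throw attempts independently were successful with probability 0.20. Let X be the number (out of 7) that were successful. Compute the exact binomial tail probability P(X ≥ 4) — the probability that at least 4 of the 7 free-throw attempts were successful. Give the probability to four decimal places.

P = 0.0333

X ~ Binomial(n=7, p=0.20).
P(X ≥ 4) = C(7,4)·0.20^4·0.80^3 + C(7,5)·0.20^5·0.80^2 + C(7,6)·0.20^6·0.80^1 + C(7,7)·0.20^7·0.80^0.
= 0.028672 + 0.004301 + 0.000358 + 0.000013 = 0.0333.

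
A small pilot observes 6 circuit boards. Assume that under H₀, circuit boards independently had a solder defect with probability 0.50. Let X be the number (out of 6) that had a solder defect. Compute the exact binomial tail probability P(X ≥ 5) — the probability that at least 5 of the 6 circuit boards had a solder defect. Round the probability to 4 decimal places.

P = 0.1094

X is binomial with n = 6 and p = 0.50.
P(X ≥ 5) = C(6,5)·0.50^5·0.50^1 + C(6,6)·0.50^6·0.50^0.
= 0.093750 + 0.015625 = 0.1094.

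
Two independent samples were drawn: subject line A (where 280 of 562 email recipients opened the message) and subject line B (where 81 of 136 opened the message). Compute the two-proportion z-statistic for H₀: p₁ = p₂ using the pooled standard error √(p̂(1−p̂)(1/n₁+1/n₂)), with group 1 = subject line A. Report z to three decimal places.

z = -2.039

Sample proportions: p̂₁ = 280/562 = 0.49822 and p̂₂ = 81/136 = 0.59559.
Pooled p̂ = (280+81)/(562+136) = 361/698 = 0.51719.
Pooled SE = √[0.2497044·0.00913230] ≈ 0.047753.
z = (p̂₁ − p̂₂)/SE = (0.49822 − 0.59559)/0.047753 = -0.09737/0.047753 = -2.039.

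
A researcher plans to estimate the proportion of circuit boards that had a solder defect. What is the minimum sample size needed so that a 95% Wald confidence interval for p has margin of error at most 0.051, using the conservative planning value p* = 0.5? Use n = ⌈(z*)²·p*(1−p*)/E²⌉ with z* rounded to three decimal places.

z* = 1.960 at the 95% level.
p*(1−p*) = 0.2500.
(z*)²·p*(1−p*)/E² = 3.841600·0.2500/0.002601 = 369.243.
Rounding up, n = 370.

n = 370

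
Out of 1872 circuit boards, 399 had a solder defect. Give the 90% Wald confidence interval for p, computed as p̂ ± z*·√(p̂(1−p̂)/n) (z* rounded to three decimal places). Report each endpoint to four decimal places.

(0.1976, 0.2287)

With x = 399 successes in n = 1872, p̂ = 0.21314.
Standard error of p̂: √(0.167712/1872) = √0.000089590 = 0.009465.
For 90% confidence, z* = 1.645.
Margin = 1.645·0.009465 = 0.01557.
CI: 0.21314 ± 0.01557 = (0.1976, 0.2287).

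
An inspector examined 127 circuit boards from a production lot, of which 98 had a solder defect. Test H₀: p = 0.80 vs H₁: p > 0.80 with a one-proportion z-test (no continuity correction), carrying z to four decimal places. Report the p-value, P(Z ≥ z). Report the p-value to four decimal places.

p̂ = 98/127 = 0.77165.
Under H₀, SE = √(p₀(1−p₀)/n) = √(0.80·0.20/127) = √0.001259843 = 0.035494.
z = (p̂ − p₀)/SE = (98/127 − 0.80)/0.035494 ≈ -0.7986.
From the standard normal, P(Z ≥ z) = 0.7877.

p-value = 0.7877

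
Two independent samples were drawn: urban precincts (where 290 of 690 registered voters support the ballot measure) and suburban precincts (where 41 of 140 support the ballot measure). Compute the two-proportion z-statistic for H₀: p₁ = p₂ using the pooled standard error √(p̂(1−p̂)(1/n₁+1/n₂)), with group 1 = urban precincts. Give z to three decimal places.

p̂₁ = 290/690 = 0.42029, p̂₂ = 41/140 = 0.29286.
Pooled p̂ = (290+41)/(690+140) = 331/830 = 0.39880.
Pooled SE = √[0.2397576·0.00859213] ≈ 0.045388.
z = (p̂₁ − p̂₂)/SE = (0.42029 − 0.29286)/0.045388 = 0.12743/0.045388 = 2.808.

z = 2.808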